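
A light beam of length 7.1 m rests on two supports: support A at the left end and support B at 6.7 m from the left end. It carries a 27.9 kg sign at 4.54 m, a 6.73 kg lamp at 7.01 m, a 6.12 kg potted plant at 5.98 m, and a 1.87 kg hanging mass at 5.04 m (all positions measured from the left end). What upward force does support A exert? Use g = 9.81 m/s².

Sum moments about support B (its reaction then has zero moment arm).
Sign: 27.9 × 9.81 = 273.7 N down at 4.54 m → arm 2.16 m, τ = 273.7 × 2.16 = 591.2 N·m counterclockwise.
Lamp: 6.73 × 9.81 = 66.02 N down at 7.01 m → arm 0.31 m, τ = 66.02 × 0.31 = 20.47 N·m clockwise.
Potted plant: 6.12 × 9.81 = 60.04 N down at 5.98 m → arm 0.72 m, τ = 60.04 × 0.72 = 43.23 N·m counterclockwise.
Hanging mass: 1.87 × 9.81 = 18.34 N down at 5.04 m → arm 1.66 m, τ = 18.34 × 1.66 = 30.44 N·m counterclockwise.
Net load moment about support B = 644.4 N·m counterclockwise.
Reaction R at support A is upward at 0 m, arm 6.7 m → moment R × 6.7 clockwise.
Balancing moments: R × 6.7 = 644.4, giving R = 96.2 N.

R_A ≈ 96.2 N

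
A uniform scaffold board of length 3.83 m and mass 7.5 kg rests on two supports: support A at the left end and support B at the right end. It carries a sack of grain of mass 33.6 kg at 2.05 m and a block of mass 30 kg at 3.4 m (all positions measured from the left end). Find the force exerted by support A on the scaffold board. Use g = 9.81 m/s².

Choose support B as the axis so its reaction then has zero moment arm.
Beam weight: 7.5 × 9.81 = 73.58 N down at 1.915 m → arm 1.915 m, τ = 73.58 × 1.915 = 140.9 N·m counterclockwise.
Sack of grain: 33.6 × 9.81 = 329.6 N down at 2.05 m → arm 1.78 m, τ = 329.6 × 1.78 = 586.7 N·m counterclockwise.
Block: 30 × 9.81 = 294.3 N down at 3.4 m → arm 0.43 m, τ = 294.3 × 0.43 = 126.5 N·m counterclockwise.
Net load moment about support B = 854.1 N·m counterclockwise.
Reaction R at support A is upward at 0 m, arm 3.83 m → moment R × 3.83 clockwise.
For rotational equilibrium, R × 3.83 = 854.1, so R = 223 N.

R_A ≈ 223 N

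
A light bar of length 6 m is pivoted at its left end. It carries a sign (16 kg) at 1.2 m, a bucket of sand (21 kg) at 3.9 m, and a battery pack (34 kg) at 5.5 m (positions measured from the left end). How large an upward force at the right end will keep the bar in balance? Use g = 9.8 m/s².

Take moments about the left end.
Sign: 16 × 9.8 = 156.8 N down at 1.2 m → arm 1.2 m, τ = 156.8 × 1.2 = 188.2 N·m clockwise.
Bucket of sand: 21 × 9.8 = 205.8 N down at 3.9 m → arm 3.9 m, τ = 205.8 × 3.9 = 802.6 N·m clockwise.
Battery pack: 34 × 9.8 = 333.2 N down at 5.5 m → arm 5.5 m, τ = 333.2 × 5.5 = 1833 N·m clockwise.
Net moment of the loads = 2824 N·m clockwise.
The upward force F acts at the right end, arm 6 m, giving F × 6 counterclockwise.
For rotational equilibrium, F × 6 = 2824, so F = 2824 / 6 = 471 N.

F ≈ 471 N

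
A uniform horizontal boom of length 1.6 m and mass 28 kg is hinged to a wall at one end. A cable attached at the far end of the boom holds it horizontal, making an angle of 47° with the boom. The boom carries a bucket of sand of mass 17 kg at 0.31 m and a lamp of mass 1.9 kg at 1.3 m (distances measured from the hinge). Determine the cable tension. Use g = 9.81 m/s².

About the hinge:
Beam weight: 28 × 9.81 = 274.7 N down at 0.8 m → arm 0.8 m, τ = 274.7 × 0.8 = 219.8 N·m clockwise.
Bucket of sand: 17 × 9.81 = 166.8 N down at 0.31 m → arm 0.31 m, τ = 166.8 × 0.31 = 51.71 N·m clockwise.
Lamp: 1.9 × 9.81 = 18.64 N down at 1.3 m → arm 1.3 m, τ = 18.64 × 1.3 = 24.23 N·m clockwise.
Total clockwise load moment = 295.7 N·m.
The cable tension T acts at 1.6 m; only its component perpendicular to the boom, T sinθ, produces torque. sin 47° = 0.7314.
For rotational equilibrium, T × 1.6 × 0.7314 = 295.7, so T = 295.7 / 1.17 = 253 N.

T ≈ 253 N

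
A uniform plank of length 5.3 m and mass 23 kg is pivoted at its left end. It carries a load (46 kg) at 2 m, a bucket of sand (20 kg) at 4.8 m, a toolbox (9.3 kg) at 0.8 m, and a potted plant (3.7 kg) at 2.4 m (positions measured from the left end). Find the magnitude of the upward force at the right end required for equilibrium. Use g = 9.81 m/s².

Sum moments about the left end (the unknown pivot reaction has zero arm there).
Beam weight: 23 × 9.81 = 225.6 N down at 2.65 m → arm 2.65 m, τ = 225.6 × 2.65 = 597.8 N·m clockwise.
Load: 46 × 9.81 = 451.3 N down at 2 m → arm 2 m, τ = 451.3 × 2 = 902.6 N·m clockwise.
Bucket of sand: 20 × 9.81 = 196.2 N down at 4.8 m → arm 4.8 m, τ = 196.2 × 4.8 = 941.8 N·m clockwise.
Toolbox: 9.3 × 9.81 = 91.23 N down at 0.8 m → arm 0.8 m, τ = 91.23 × 0.8 = 72.98 N·m clockwise.
Potted plant: 3.7 × 9.81 = 36.3 N down at 2.4 m → arm 2.4 m, τ = 36.3 × 2.4 = 87.12 N·m clockwise.
Net moment of the loads = 2602 N·m clockwise.
The upward force F acts at the right end, arm 5.3 m, giving F × 5.3 counterclockwise.
Setting net torque to zero: F × 5.3 = 2602 → F = 2602 / 5.3 = 491 N.

F ≈ 491 N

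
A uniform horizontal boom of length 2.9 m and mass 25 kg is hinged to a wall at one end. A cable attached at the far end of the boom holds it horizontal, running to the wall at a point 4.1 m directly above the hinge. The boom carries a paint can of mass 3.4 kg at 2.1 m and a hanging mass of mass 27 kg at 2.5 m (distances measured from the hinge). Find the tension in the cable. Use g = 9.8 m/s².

Choose the hinge as the axis so the unknown hinge reaction has zero arm there.
Beam weight: 25 × 9.8 = 245 N down at 1.45 m → arm 1.45 m, τ = 245 × 1.45 = 355.2 N·m clockwise.
Paint can: 3.4 × 9.8 = 33.32 N down at 2.1 m → arm 2.1 m, τ = 33.32 × 2.1 = 69.97 N·m clockwise.
Hanging mass: 27 × 9.8 = 264.6 N down at 2.5 m → arm 2.5 m, τ = 264.6 × 2.5 = 661.5 N·m clockwise.
Total clockwise load moment = 1087 N·m.
The cable tension T acts at 2.9 m; only its component perpendicular to the boom, T sinθ, produces torque. sinθ = h/√(h²+d²) = 4.1/√(4.1²+2.9²) = 0.8164.
For rotational equilibrium, T × 2.9 × 0.8164 = 1087, so T = 1087 / 2.368 = 459 N.

T ≈ 459 N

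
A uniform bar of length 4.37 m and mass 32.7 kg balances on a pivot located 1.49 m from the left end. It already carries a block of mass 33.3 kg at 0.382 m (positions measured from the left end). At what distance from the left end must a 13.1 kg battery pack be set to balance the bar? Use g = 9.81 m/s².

Choose the pivot (at 1.49 m from the left end) as the axis so the support reaction has zero arm there.
Beam weight: 32.7 × 9.81 = 320.8 N down at 2.185 m → arm 0.695 m, τ = 320.8 × 0.695 = 223 N·m clockwise.
Block: 33.3 × 9.81 = 326.7 N down at 0.382 m → arm 1.108 m, τ = 326.7 × 1.108 = 362 N·m counterclockwise.
Net moment of existing loads = 139 N·m counterclockwise.
The battery pack weighs 13.1 × 9.81 = 128.5 N and must supply an equal clockwise moment, so its lever arm about the pivot is 139 / 128.5 = 1.08 m.
That puts it at 1.49 + 1.08 = 2.57 m from the left end.

x ≈ 2.57 m from the left end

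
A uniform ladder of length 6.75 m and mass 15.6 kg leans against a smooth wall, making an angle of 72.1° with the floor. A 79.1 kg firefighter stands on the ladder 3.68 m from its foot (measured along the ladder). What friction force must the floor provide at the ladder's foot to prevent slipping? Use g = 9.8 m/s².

f ≈ 161 N

Sum moments about the foot of the ladder (the floor normal and friction both act there and drop out).
Ladder weight 15.6×9.8 = 152.9 N acts at 3.375 m along the ladder; its horizontal arm is 3.375·cos72.1° = 1.037 m → τ = 158.6 N·m clockwise.
Firefighter: 79.1×9.8 = 775.2 N at 3.68 m → arm 1.131 m → τ = 876.8 N·m clockwise.
Wall normal N acts horizontally at the top; its moment arm is the height L sinθ = 6.75·sin72.1° = 6.423 m, counterclockwise.
For rotational equilibrium, N × 6.423 = 1035, so N = 161 N.
ΣFx = 0: friction at the foot balances the wall's push, so f = N_wall = 161 N.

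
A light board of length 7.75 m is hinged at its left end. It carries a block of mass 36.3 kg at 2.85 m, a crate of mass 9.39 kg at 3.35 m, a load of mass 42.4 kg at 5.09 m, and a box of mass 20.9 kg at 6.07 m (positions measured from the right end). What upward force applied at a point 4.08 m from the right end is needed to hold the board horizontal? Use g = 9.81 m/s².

Choose the left end as the axis so the unknown pivot reaction has zero arm there.
Block: 36.3 × 9.81 = 356.1 N down at 2.85 m → arm 4.9 m, τ = 356.1 × 4.9 = 1745 N·m clockwise.
Crate: 9.39 × 9.81 = 92.12 N down at 3.35 m → arm 4.4 m, τ = 92.12 × 4.4 = 405.3 N·m clockwise.
Load: 42.4 × 9.81 = 415.9 N down at 5.09 m → arm 2.66 m, τ = 415.9 × 2.66 = 1106 N·m clockwise.
Box: 20.9 × 9.81 = 205 N down at 6.07 m → arm 1.68 m, τ = 205 × 1.68 = 344.4 N·m clockwise.
Net moment of the loads = 3601 N·m clockwise.
The upward force F acts at a point 4.08 m from the right end, arm 3.67 m, giving F × 3.67 counterclockwise.
Setting net torque to zero: F × 3.67 = 3601 → F = 3601 / 3.67 = 981 N.

F ≈ 981 N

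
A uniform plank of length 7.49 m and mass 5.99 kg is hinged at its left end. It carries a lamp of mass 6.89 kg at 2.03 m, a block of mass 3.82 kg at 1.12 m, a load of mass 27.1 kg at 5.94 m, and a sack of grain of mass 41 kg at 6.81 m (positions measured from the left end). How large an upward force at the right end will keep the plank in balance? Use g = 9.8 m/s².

Choose the left end as the axis so the unknown pivot reaction has zero arm there.
Beam weight: 5.99 × 9.8 = 58.7 N down at 3.745 m → arm 3.745 m, τ = 58.7 × 3.745 = 219.8 N·m clockwise.
Lamp: 6.89 × 9.8 = 67.52 N down at 2.03 m → arm 2.03 m, τ = 67.52 × 2.03 = 137.1 N·m clockwise.
Block: 3.82 × 9.8 = 37.44 N down at 1.12 m → arm 1.12 m, τ = 37.44 × 1.12 = 41.93 N·m clockwise.
Load: 27.1 × 9.8 = 265.6 N down at 5.94 m → arm 5.94 m, τ = 265.6 × 5.94 = 1578 N·m clockwise.
Sack of grain: 41 × 9.8 = 401.8 N down at 6.81 m → arm 6.81 m, τ = 401.8 × 6.81 = 2736 N·m clockwise.
Net moment of the loads = 4713 N·m clockwise.
The upward force F acts at the right end, arm 7.49 m, giving F × 7.49 counterclockwise.
Στ = 0 ⇒ F × 7.49 = 4713 ⇒ F = 4713 / 7.49 = 629 N.

F ≈ 629 N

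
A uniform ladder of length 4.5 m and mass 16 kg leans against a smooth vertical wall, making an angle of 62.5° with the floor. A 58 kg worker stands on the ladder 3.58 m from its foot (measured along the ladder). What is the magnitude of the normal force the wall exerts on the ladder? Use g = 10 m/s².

Sum moments about the foot of the ladder (the floor normal and friction both act there and drop out).
Ladder weight 16×10 = 160 N acts at 2.25 m along the ladder; its horizontal arm is 2.25·cos62.5° = 1.039 m → τ = 166.2 N·m clockwise.
Worker: 58×10 = 580 N at 3.58 m → arm 1.653 m → τ = 958.7 N·m clockwise.
Wall normal N acts horizontally at the top; its moment arm is the height L sinθ = 4.5·sin62.5° = 3.992 m, counterclockwise.
For rotational equilibrium, N × 3.992 = 1125, so N = 282 N.

N_wall ≈ 282 N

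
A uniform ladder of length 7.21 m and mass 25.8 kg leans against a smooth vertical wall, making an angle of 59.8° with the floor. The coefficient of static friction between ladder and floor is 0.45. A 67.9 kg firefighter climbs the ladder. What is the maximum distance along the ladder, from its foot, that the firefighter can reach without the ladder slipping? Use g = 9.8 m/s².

d ≈ 6.32 m

Sum moments about the foot of the ladder (the floor normal and friction both act there and drop out).
Ladder weight 25.8×9.8 = 252.8 N acts at 3.605 m along the ladder; its horizontal arm is 3.605·cos59.8° = 1.813 m → τ = 458.3 N·m clockwise.
Firefighter weight 67.9×9.8 = 665.4 N at distance d → arm d·cos59.8° → τ = 665.4·d·0.503 clockwise.
Wall normal N at the top has arm L sinθ = 6.231 m counterclockwise, so Στ = 0 gives N·6.231 = 458.3 + 334.7·d.
ΣFy = 0 ⇒ N_floor = 918.2 N, so the maximum friction is μ_s·N_floor = 0.45×918.2 = 413.2 N. ΣFx = 0 ⇒ N_wall = f, so at the slipping point N = 413.2 N.
Substituting: 413.2×6.231 = 458.3 + 334.7·d ⇒ d = (2575 − 458.3) / 334.7 = 6.32 m.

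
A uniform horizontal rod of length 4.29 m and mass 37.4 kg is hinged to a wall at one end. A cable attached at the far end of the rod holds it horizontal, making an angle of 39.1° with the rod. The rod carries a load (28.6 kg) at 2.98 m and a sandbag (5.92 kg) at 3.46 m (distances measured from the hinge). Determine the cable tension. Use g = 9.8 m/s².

T ≈ 673 N

Take moments about the hinge.
Beam weight: 37.4 × 9.8 = 366.5 N down at 2.145 m → arm 2.145 m, τ = 366.5 × 2.145 = 786.1 N·m clockwise.
Load: 28.6 × 9.8 = 280.3 N down at 2.98 m → arm 2.98 m, τ = 280.3 × 2.98 = 835.3 N·m clockwise.
Sandbag: 5.92 × 9.8 = 58.02 N down at 3.46 m → arm 3.46 m, τ = 58.02 × 3.46 = 200.7 N·m clockwise.
Total clockwise load moment = 1822 N·m.
The cable tension T acts at 4.29 m; only its component perpendicular to the rod, T sinθ, produces torque. sin 39.1° = 0.6307.
For rotational equilibrium, T × 4.29 × 0.6307 = 1822, so T = 1822 / 2.706 = 673 N.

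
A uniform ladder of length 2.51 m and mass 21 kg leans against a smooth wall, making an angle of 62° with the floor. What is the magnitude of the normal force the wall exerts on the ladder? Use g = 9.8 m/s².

Taking torques about the foot of the ladder:
Ladder weight 21×9.8 = 205.8 N acts at 1.255 m along the ladder; its horizontal arm is 1.255·cos62° = 0.5892 m → τ = 121.3 N·m clockwise.
Wall normal N acts horizontally at the top; its moment arm is the height L sinθ = 2.51·sin62° = 2.216 m, counterclockwise.
Balancing moments: N × 2.216 = 121.3, giving N = 54.7 N.

N_wall ≈ 54.7 N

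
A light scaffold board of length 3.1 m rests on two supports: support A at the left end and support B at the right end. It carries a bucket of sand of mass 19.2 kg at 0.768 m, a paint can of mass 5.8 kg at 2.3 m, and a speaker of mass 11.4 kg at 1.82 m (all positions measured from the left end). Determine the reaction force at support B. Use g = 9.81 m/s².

R_B ≈ 155 N

Taking torques about support A:
Bucket of sand: 19.2 × 9.81 = 188.4 N down at 0.768 m → arm 0.768 m, τ = 188.4 × 0.768 = 144.7 N·m clockwise.
Paint can: 5.8 × 9.81 = 56.9 N down at 2.3 m → arm 2.3 m, τ = 56.9 × 2.3 = 130.9 N·m clockwise.
Speaker: 11.4 × 9.81 = 111.8 N down at 1.82 m → arm 1.82 m, τ = 111.8 × 1.82 = 203.5 N·m clockwise.
Net load moment about support A = 479.1 N·m clockwise.
Reaction R at support B is upward at 3.1 m, arm 3.1 m → moment R × 3.1 counterclockwise.
Setting net torque to zero: R × 3.1 = 479.1 → R = 155 N.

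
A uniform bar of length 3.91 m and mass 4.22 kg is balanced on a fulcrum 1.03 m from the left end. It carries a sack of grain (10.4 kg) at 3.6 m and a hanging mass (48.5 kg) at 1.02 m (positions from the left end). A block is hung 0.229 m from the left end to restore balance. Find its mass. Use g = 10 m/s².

Sum moments about the fulcrum (at 1.03 m from the left end) (the support reaction has zero arm there).
Beam weight: 4.22 × 10 = 42.2 N down at 1.955 m → arm 0.925 m, τ = 42.2 × 0.925 = 39.04 N·m clockwise.
Sack of grain: 10.4 × 10 = 104 N down at 3.6 m → arm 2.57 m, τ = 104 × 2.57 = 267.3 N·m clockwise.
Hanging mass: 48.5 × 10 = 485 N down at 1.02 m → arm 0.01 m, τ = 485 × 0.01 = 4.85 N·m counterclockwise.
Net moment of known loads = 301.5 N·m clockwise.
An unknown mass m at 0.229 m has arm 0.801 m; its moment is m·g·0.801 counterclockwise.
For rotational equilibrium, m × 10 × 0.801 = 301.5, so m = 301.5 / (10 × 0.801) = 37.6 kg.

m ≈ 37.6 kg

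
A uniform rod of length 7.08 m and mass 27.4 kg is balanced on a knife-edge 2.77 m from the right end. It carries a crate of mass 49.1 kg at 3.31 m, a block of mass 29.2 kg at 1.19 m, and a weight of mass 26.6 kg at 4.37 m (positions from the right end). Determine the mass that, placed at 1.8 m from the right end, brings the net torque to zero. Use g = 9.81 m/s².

m ≈ 45.4 kg

Choose the knife-edge (at 2.77 m from the right end) as the axis so the support reaction has zero arm there.
Beam weight: 27.4 × 9.81 = 268.8 N down at 3.54 m → arm 0.77 m, τ = 268.8 × 0.77 = 207 N·m counterclockwise.
Crate: 49.1 × 9.81 = 481.7 N down at 3.31 m → arm 0.54 m, τ = 481.7 × 0.54 = 260.1 N·m counterclockwise.
Block: 29.2 × 9.81 = 286.5 N down at 1.19 m → arm 1.58 m, τ = 286.5 × 1.58 = 452.7 N·m clockwise.
Weight: 26.6 × 9.81 = 260.9 N down at 4.37 m → arm 1.6 m, τ = 260.9 × 1.6 = 417.4 N·m counterclockwise.
Net moment of known loads = 431.8 N·m counterclockwise.
An unknown mass m at 1.8 m has arm 0.97 m; its moment is m·g·0.97 clockwise.
Setting net torque to zero: m × 9.81 × 0.97 = 431.8 → m = 431.8 / (9.81 × 0.97) = 45.4 kg.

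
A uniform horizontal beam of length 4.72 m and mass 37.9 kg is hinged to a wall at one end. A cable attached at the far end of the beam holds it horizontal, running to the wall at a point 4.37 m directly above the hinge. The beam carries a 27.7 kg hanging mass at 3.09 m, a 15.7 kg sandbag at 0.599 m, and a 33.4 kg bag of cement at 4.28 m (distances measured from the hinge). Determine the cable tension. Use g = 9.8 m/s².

T ≈ 1000 N

Sum moments about the hinge (the unknown hinge reaction has zero arm there).
Beam weight: 37.9 × 9.8 = 371.4 N down at 2.36 m → arm 2.36 m, τ = 371.4 × 2.36 = 876.5 N·m clockwise.
Hanging mass: 27.7 × 9.8 = 271.5 N down at 3.09 m → arm 3.09 m, τ = 271.5 × 3.09 = 838.9 N·m clockwise.
Sandbag: 15.7 × 9.8 = 153.9 N down at 0.599 m → arm 0.599 m, τ = 153.9 × 0.599 = 92.19 N·m clockwise.
Bag of cement: 33.4 × 9.8 = 327.3 N down at 4.28 m → arm 4.28 m, τ = 327.3 × 4.28 = 1401 N·m clockwise.
Total clockwise load moment = 3209 N·m.
The cable tension T acts at 4.72 m; only its component perpendicular to the beam, T sinθ, produces torque. sinθ = h/√(h²+d²) = 4.37/√(4.37²+4.72²) = 0.6794.
Balancing moments: T × 4.72 × 0.6794 = 3209, giving T = 3209 / 3.207 = 1000 N.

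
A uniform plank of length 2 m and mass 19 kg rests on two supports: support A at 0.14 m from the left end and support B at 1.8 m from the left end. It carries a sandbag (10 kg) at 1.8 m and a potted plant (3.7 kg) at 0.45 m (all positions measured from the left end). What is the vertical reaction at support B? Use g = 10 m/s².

R_B ≈ 205 N

Taking torques about support A:
Beam weight: 19 × 10 = 190 N down at 1 m → arm 0.86 m, τ = 190 × 0.86 = 163.4 N·m clockwise.
Sandbag: 10 × 10 = 100 N down at 1.8 m → arm 1.66 m, τ = 100 × 1.66 = 166 N·m clockwise.
Potted plant: 3.7 × 10 = 37 N down at 0.45 m → arm 0.31 m, τ = 37 × 0.31 = 11.47 N·m clockwise.
Net load moment about support A = 340.9 N·m clockwise.
Reaction R at support B is upward at 1.8 m, arm 1.66 m → moment R × 1.66 counterclockwise.
Balancing moments: R × 1.66 = 340.9, giving R = 205 N.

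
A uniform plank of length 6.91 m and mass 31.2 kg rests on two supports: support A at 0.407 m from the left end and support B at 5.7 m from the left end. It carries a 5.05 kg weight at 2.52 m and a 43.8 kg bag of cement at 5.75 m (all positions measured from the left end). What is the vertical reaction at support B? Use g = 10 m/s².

Take moments about support A.
Beam weight: 31.2 × 10 = 312 N down at 3.455 m → arm 3.048 m, τ = 312 × 3.048 = 951 N·m clockwise.
Weight: 5.05 × 10 = 50.5 N down at 2.52 m → arm 2.113 m, τ = 50.5 × 2.113 = 106.7 N·m clockwise.
Bag of cement: 43.8 × 10 = 438 N down at 5.75 m → arm 5.343 m, τ = 438 × 5.343 = 2340 N·m clockwise.
Net load moment about support A = 3398 N·m clockwise.
Reaction R at support B is upward at 5.7 m, arm 5.293 m → moment R × 5.293 counterclockwise.
Setting net torque to zero: R × 5.293 = 3398 → R = 642 N.

R_B ≈ 642 N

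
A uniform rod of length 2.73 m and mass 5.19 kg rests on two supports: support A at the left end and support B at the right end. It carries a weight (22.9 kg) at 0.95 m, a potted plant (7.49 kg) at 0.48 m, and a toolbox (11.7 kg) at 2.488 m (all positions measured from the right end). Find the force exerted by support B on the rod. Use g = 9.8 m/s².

R_B ≈ 242 N

Taking torques about support A:
Beam weight: 5.19 × 9.8 = 50.86 N down at 1.365 m → arm 1.365 m, τ = 50.86 × 1.365 = 69.42 N·m clockwise.
Weight: 22.9 × 9.8 = 224.4 N down at 0.95 m → arm 1.78 m, τ = 224.4 × 1.78 = 399.4 N·m clockwise.
Potted plant: 7.49 × 9.8 = 73.4 N down at 0.48 m → arm 2.25 m, τ = 73.4 × 2.25 = 165.2 N·m clockwise.
Toolbox: 11.7 × 9.8 = 114.7 N down at 2.488 m → arm 0.242 m, τ = 114.7 × 0.242 = 27.76 N·m clockwise.
Net load moment about support A = 661.8 N·m clockwise.
Reaction R at support B is upward at 0 m, arm 2.73 m → moment R × 2.73 counterclockwise.
For rotational equilibrium, R × 2.73 = 661.8, so R = 242 N.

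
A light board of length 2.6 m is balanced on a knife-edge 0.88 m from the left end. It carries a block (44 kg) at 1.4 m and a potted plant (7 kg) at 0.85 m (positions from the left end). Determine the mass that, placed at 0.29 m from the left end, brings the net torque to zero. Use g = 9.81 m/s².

m ≈ 38.4 kg

Taking torques about the knife-edge (at 0.88 m from the left end):
Block: 44 × 9.81 = 431.6 N down at 1.4 m → arm 0.52 m, τ = 431.6 × 0.52 = 224.4 N·m clockwise.
Potted plant: 7 × 9.81 = 68.67 N down at 0.85 m → arm 0.03 m, τ = 68.67 × 0.03 = 2.06 N·m counterclockwise.
Net moment of known loads = 222.3 N·m clockwise.
An unknown mass m at 0.29 m has arm 0.59 m; its moment is m·g·0.59 counterclockwise.
Στ = 0 ⇒ m × 9.81 × 0.59 = 222.3 ⇒ m = 222.3 / (9.81 × 0.59) = 38.4 kg.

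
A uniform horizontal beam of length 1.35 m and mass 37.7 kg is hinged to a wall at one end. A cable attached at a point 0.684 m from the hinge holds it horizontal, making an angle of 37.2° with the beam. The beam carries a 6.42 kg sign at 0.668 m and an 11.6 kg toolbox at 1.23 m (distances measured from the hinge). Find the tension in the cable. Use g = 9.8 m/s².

T ≈ 1040 N

Taking torques about the hinge:
Beam weight: 37.7 × 9.8 = 369.5 N down at 0.675 m → arm 0.675 m, τ = 369.5 × 0.675 = 249.4 N·m clockwise.
Sign: 6.42 × 9.8 = 62.92 N down at 0.668 m → arm 0.668 m, τ = 62.92 × 0.668 = 42.03 N·m clockwise.
Toolbox: 11.6 × 9.8 = 113.7 N down at 1.23 m → arm 1.23 m, τ = 113.7 × 1.23 = 139.9 N·m clockwise.
Total clockwise load moment = 431.3 N·m.
The cable tension T acts at 0.684 m; only its component perpendicular to the beam, T sinθ, produces torque. sin 37.2° = 0.6046.
Balancing moments: T × 0.684 × 0.6046 = 431.3, giving T = 431.3 / 0.4135 = 1040 N.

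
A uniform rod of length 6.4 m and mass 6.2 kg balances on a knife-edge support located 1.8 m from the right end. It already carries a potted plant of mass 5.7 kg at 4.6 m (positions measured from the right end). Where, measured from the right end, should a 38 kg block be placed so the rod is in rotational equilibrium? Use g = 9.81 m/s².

x ≈ 1.15 m from the right end

Choose the knife-edge support (at 1.8 m from the right end) as the axis so the support reaction has zero arm there.
Beam weight: 6.2 × 9.81 = 60.82 N down at 3.2 m → arm 1.4 m, τ = 60.82 × 1.4 = 85.15 N·m counterclockwise.
Potted plant: 5.7 × 9.81 = 55.92 N down at 4.6 m → arm 2.8 m, τ = 55.92 × 2.8 = 156.6 N·m counterclockwise.
Net moment of existing loads = 241.8 N·m counterclockwise.
The block weighs 38 × 9.81 = 372.8 N and must supply an equal clockwise moment, so its lever arm about the knife-edge support is 241.8 / 372.8 = 0.649 m.
That puts it at 1.8 − 0.649 = 1.15 m from the right end.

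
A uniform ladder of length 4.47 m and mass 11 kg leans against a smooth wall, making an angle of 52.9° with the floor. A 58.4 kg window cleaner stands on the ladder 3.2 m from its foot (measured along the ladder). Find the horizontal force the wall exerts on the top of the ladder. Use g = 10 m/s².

N_wall ≈ 358 N

Choose the foot of the ladder as the axis so the floor normal and friction both act there and drop out.
Ladder weight 11×10 = 110 N acts at 2.235 m along the ladder; its horizontal arm is 2.235·cos52.9° = 1.348 m → τ = 148.3 N·m clockwise.
Window cleaner: 58.4×10 = 584 N at 3.2 m → arm 1.93 m → τ = 1127 N·m clockwise.
Wall normal N acts horizontally at the top; its moment arm is the height L sinθ = 4.47·sin52.9° = 3.565 m, counterclockwise.
Setting net torque to zero: N × 3.565 = 1275 → N = 358 N.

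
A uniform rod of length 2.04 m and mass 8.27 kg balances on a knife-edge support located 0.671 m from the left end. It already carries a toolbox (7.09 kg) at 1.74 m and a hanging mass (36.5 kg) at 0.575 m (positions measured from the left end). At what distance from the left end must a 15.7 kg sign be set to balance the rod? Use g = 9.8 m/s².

Take moments about the knife-edge support (at 0.671 m from the left end).
Beam weight: 8.27 × 9.8 = 81.05 N down at 1.02 m → arm 0.349 m, τ = 81.05 × 0.349 = 28.29 N·m clockwise.
Toolbox: 7.09 × 9.8 = 69.48 N down at 1.74 m → arm 1.069 m, τ = 69.48 × 1.069 = 74.27 N·m clockwise.
Hanging mass: 36.5 × 9.8 = 357.7 N down at 0.575 m → arm 0.096 m, τ = 357.7 × 0.096 = 34.34 N·m counterclockwise.
Net moment of existing loads = 68.22 N·m clockwise.
The sign weighs 15.7 × 9.8 = 153.9 N and must supply an equal counterclockwise moment, so its lever arm about the knife-edge support is 68.22 / 153.9 = 0.443 m.
That puts it at 0.671 − 0.443 = 0.228 m from the left end.

x ≈ 0.228 m from the left end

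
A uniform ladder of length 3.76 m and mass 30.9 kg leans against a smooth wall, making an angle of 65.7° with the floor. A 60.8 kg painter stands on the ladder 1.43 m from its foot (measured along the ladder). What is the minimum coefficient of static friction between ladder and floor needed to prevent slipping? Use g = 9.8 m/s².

μ_min ≈ 0.19

Sum moments about the foot of the ladder (the floor normal and friction both act there and drop out).
Ladder weight 30.9×9.8 = 302.8 N acts at 1.88 m along the ladder; its horizontal arm is 1.88·cos65.7° = 0.7736 m → τ = 234.2 N·m clockwise.
Painter: 60.8×9.8 = 595.8 N at 1.43 m → arm 0.5885 m → τ = 350.6 N·m clockwise.
Wall normal N acts horizontally at the top; its moment arm is the height L sinθ = 3.76·sin65.7° = 3.427 m, counterclockwise.
Στ = 0 ⇒ N × 3.427 = 584.8 ⇒ N = 170.6 N.
ΣFx = 0 ⇒ f = N_wall = 170.6 N. ΣFy = 0 ⇒ N_floor = 898.6 N.
μ_min = f / N_floor = 170.6 / 898.6 = 0.19.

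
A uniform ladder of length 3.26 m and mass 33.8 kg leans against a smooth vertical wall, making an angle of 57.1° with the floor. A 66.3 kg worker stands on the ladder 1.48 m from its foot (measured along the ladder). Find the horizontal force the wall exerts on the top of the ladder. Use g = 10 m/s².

N_wall ≈ 304 N

About the foot of the ladder:
Ladder weight 33.8×10 = 338 N acts at 1.63 m along the ladder; its horizontal arm is 1.63·cos57.1° = 0.8854 m → τ = 299.3 N·m clockwise.
Worker: 66.3×10 = 663 N at 1.48 m → arm 0.8039 m → τ = 533 N·m clockwise.
Wall normal N acts horizontally at the top; its moment arm is the height L sinθ = 3.26·sin57.1° = 2.737 m, counterclockwise.
Setting net torque to zero: N × 2.737 = 832.3 → N = 304 N.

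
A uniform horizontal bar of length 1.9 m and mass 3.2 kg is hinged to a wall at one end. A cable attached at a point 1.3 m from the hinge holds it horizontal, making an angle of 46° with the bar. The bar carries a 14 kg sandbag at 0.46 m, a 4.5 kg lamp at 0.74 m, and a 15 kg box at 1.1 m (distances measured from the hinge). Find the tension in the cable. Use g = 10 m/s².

T ≈ 313 N

Take moments about the hinge.
Beam weight: 3.2 × 10 = 32 N down at 0.95 m → arm 0.95 m, τ = 32 × 0.95 = 30.4 N·m clockwise.
Sandbag: 14 × 10 = 140 N down at 0.46 m → arm 0.46 m, τ = 140 × 0.46 = 64.4 N·m clockwise.
Lamp: 4.5 × 10 = 45 N down at 0.74 m → arm 0.74 m, τ = 45 × 0.74 = 33.3 N·m clockwise.
Box: 15 × 10 = 150 N down at 1.1 m → arm 1.1 m, τ = 150 × 1.1 = 165 N·m clockwise.
Total clockwise load moment = 293.1 N·m.
The cable tension T acts at 1.3 m; only its component perpendicular to the bar, T sinθ, produces torque. sin 46° = 0.7193.
For rotational equilibrium, T × 1.3 × 0.7193 = 293.1, so T = 293.1 / 0.9351 = 313 N.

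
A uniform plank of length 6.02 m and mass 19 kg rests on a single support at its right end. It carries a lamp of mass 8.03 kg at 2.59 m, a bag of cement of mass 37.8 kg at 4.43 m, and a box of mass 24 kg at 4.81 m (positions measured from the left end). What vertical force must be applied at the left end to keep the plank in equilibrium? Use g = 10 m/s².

F ≈ 289 N

Sum moments about the right end (the unknown pivot reaction has zero arm there).
Beam weight: 19 × 10 = 190 N down at 3.01 m → arm 3.01 m, τ = 190 × 3.01 = 571.9 N·m counterclockwise.
Lamp: 8.03 × 10 = 80.3 N down at 2.59 m → arm 3.43 m, τ = 80.3 × 3.43 = 275.4 N·m counterclockwise.
Bag of cement: 37.8 × 10 = 378 N down at 4.43 m → arm 1.59 m, τ = 378 × 1.59 = 601 N·m counterclockwise.
Box: 24 × 10 = 240 N down at 4.81 m → arm 1.21 m, τ = 240 × 1.21 = 290.4 N·m counterclockwise.
Net moment of the loads = 1739 N·m counterclockwise.
The upward force F acts at the left end, arm 6.02 m, giving F × 6.02 clockwise.
Balancing moments: F × 6.02 = 1739, giving F = 1739 / 6.02 = 289 N.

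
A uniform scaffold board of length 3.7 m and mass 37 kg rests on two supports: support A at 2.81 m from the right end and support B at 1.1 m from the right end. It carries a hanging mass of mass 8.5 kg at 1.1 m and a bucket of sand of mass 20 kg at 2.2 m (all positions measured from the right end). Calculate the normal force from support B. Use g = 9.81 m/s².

R_B ≈ 357 N

Choose support A as the axis so its reaction then has zero moment arm.
Beam weight: 37 × 9.81 = 363 N down at 1.85 m → arm 0.96 m, τ = 363 × 0.96 = 348.5 N·m clockwise.
Hanging mass: 8.5 × 9.81 = 83.39 N down at 1.1 m → arm 1.71 m, τ = 83.39 × 1.71 = 142.6 N·m clockwise.
Bucket of sand: 20 × 9.81 = 196.2 N down at 2.2 m → arm 0.61 m, τ = 196.2 × 0.61 = 119.7 N·m clockwise.
Net load moment about support A = 610.8 N·m clockwise.
Reaction R at support B is upward at 1.1 m, arm 1.71 m → moment R × 1.71 counterclockwise.
Balancing moments: R × 1.71 = 610.8, giving R = 357 N.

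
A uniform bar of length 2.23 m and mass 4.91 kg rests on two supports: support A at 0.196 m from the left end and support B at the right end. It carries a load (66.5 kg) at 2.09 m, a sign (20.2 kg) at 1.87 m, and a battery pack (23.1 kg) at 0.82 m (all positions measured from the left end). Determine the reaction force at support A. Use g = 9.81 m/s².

About support B:
Beam weight: 4.91 × 9.81 = 48.17 N down at 1.115 m → arm 1.115 m, τ = 48.17 × 1.115 = 53.71 N·m counterclockwise.
Load: 66.5 × 9.81 = 652.4 N down at 2.09 m → arm 0.14 m, τ = 652.4 × 0.14 = 91.34 N·m counterclockwise.
Sign: 20.2 × 9.81 = 198.2 N down at 1.87 m → arm 0.36 m, τ = 198.2 × 0.36 = 71.35 N·m counterclockwise.
Battery pack: 23.1 × 9.81 = 226.6 N down at 0.82 m → arm 1.41 m, τ = 226.6 × 1.41 = 319.5 N·m counterclockwise.
Net load moment about support B = 535.9 N·m counterclockwise.
Reaction R at support A is upward at 0.196 m, arm 2.034 m → moment R × 2.034 clockwise.
Balancing moments: R × 2.034 = 535.9, giving R = 263 N.

R_A ≈ 263 N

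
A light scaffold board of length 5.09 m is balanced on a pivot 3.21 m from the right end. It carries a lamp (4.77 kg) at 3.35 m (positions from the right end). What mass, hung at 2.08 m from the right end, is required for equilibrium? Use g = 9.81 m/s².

m ≈ 0.591 kg

Taking torques about the pivot (at 3.21 m from the right end):
Lamp: 4.77 × 9.81 = 46.79 N down at 3.35 m → arm 0.14 m, τ = 46.79 × 0.14 = 6.551 N·m counterclockwise.
Net moment of known loads = 6.551 N·m counterclockwise.
An unknown mass m at 2.08 m has arm 1.13 m; its moment is m·g·1.13 clockwise.
For rotational equilibrium, m × 9.81 × 1.13 = 6.551, so m = 6.551 / (9.81 × 1.13) = 0.591 kg.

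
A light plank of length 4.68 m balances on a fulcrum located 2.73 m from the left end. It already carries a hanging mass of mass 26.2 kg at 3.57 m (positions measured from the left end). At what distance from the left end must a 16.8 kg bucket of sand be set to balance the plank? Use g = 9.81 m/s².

x ≈ 1.42 m from the left end

Taking torques about the fulcrum (at 2.73 m from the left end):
Hanging mass: 26.2 × 9.81 = 257 N down at 3.57 m → arm 0.84 m, τ = 257 × 0.84 = 215.9 N·m clockwise.
Net moment of existing loads = 215.9 N·m clockwise.
The bucket of sand weighs 16.8 × 9.81 = 164.8 N and must supply an equal counterclockwise moment, so its lever arm about the fulcrum is 215.9 / 164.8 = 1.31 m.
That puts it at 2.73 − 1.31 = 1.42 m from the left end.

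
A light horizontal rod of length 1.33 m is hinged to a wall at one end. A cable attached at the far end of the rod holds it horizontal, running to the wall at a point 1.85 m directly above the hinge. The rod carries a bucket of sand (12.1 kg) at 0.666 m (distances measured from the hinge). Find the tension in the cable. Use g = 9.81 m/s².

Taking torques about the hinge:
Bucket of sand: 12.1 × 9.81 = 118.7 N down at 0.666 m → arm 0.666 m, τ = 118.7 × 0.666 = 79.05 N·m clockwise.
Total clockwise load moment = 79.05 N·m.
The cable tension T acts at 1.33 m; only its component perpendicular to the rod, T sinθ, produces torque. sinθ = h/√(h²+d²) = 1.85/√(1.85²+1.33²) = 0.812.
For rotational equilibrium, T × 1.33 × 0.812 = 79.05, so T = 79.05 / 1.08 = 73.2 N.

T ≈ 73.2 N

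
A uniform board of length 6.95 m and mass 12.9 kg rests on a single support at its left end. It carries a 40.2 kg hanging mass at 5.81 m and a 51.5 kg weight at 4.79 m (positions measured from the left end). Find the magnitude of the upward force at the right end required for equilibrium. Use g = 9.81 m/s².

F ≈ 741 N

Taking torques about the left end:
Beam weight: 12.9 × 9.81 = 126.5 N down at 3.475 m → arm 3.475 m, τ = 126.5 × 3.475 = 439.6 N·m clockwise.
Hanging mass: 40.2 × 9.81 = 394.4 N down at 5.81 m → arm 5.81 m, τ = 394.4 × 5.81 = 2291 N·m clockwise.
Weight: 51.5 × 9.81 = 505.2 N down at 4.79 m → arm 4.79 m, τ = 505.2 × 4.79 = 2420 N·m clockwise.
Net moment of the loads = 5151 N·m clockwise.
The upward force F acts at the right end, arm 6.95 m, giving F × 6.95 counterclockwise.
For rotational equilibrium, F × 6.95 = 5151, so F = 5151 / 6.95 = 741 N.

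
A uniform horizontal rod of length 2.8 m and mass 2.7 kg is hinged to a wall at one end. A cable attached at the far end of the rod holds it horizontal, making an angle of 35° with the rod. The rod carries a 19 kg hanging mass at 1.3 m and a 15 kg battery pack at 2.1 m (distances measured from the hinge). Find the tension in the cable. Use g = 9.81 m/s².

T ≈ 366 N

Take moments about the hinge.
Beam weight: 2.7 × 9.81 = 26.49 N down at 1.4 m → arm 1.4 m, τ = 26.49 × 1.4 = 37.09 N·m clockwise.
Hanging mass: 19 × 9.81 = 186.4 N down at 1.3 m → arm 1.3 m, τ = 186.4 × 1.3 = 242.3 N·m clockwise.
Battery pack: 15 × 9.81 = 147.2 N down at 2.1 m → arm 2.1 m, τ = 147.2 × 2.1 = 309.1 N·m clockwise.
Total clockwise load moment = 588.5 N·m.
The cable tension T acts at 2.8 m; only its component perpendicular to the rod, T sinθ, produces torque. sin 35° = 0.5736.
Balancing moments: T × 2.8 × 0.5736 = 588.5, giving T = 588.5 / 1.606 = 366 N.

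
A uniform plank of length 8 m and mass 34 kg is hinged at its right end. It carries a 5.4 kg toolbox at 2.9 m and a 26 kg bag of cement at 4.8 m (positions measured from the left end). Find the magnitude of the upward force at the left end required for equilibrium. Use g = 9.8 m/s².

Take moments about the right end.
Beam weight: 34 × 9.8 = 333.2 N down at 4 m → arm 4 m, τ = 333.2 × 4 = 1333 N·m counterclockwise.
Toolbox: 5.4 × 9.8 = 52.92 N down at 2.9 m → arm 5.1 m, τ = 52.92 × 5.1 = 269.9 N·m counterclockwise.
Bag of cement: 26 × 9.8 = 254.8 N down at 4.8 m → arm 3.2 m, τ = 254.8 × 3.2 = 815.4 N·m counterclockwise.
Net moment of the loads = 2418 N·m counterclockwise.
The upward force F acts at the left end, arm 8 m, giving F × 8 clockwise.
Setting net torque to zero: F × 8 = 2418 → F = 2418 / 8 = 302 N.

F ≈ 302 N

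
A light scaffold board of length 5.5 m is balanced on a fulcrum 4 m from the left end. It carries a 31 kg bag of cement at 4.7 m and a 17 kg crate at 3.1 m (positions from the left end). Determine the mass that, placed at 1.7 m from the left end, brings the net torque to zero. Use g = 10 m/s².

About the fulcrum (at 4 m from the left end):
Bag of cement: 31 × 10 = 310 N down at 4.7 m → arm 0.7 m, τ = 310 × 0.7 = 217 N·m clockwise.
Crate: 17 × 10 = 170 N down at 3.1 m → arm 0.9 m, τ = 170 × 0.9 = 153 N·m counterclockwise.
Net moment of known loads = 64 N·m clockwise.
An unknown mass m at 1.7 m has arm 2.3 m; its moment is m·g·2.3 counterclockwise.
Στ = 0 ⇒ m × 10 × 2.3 = 64 ⇒ m = 64 / (10 × 2.3) = 2.78 kg.

m ≈ 2.78 kg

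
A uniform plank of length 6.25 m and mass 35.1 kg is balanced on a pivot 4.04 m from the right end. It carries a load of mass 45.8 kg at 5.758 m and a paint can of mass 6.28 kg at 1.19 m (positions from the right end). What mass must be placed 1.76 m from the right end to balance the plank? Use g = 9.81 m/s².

m ≈ 12.6 kg

About the pivot (at 4.04 m from the right end):
Beam weight: 35.1 × 9.81 = 344.3 N down at 3.125 m → arm 0.915 m, τ = 344.3 × 0.915 = 315 N·m clockwise.
Load: 45.8 × 9.81 = 449.3 N down at 5.758 m → arm 1.718 m, τ = 449.3 × 1.718 = 771.9 N·m counterclockwise.
Paint can: 6.28 × 9.81 = 61.61 N down at 1.19 m → arm 2.85 m, τ = 61.61 × 2.85 = 175.6 N·m clockwise.
Net moment of known loads = 281.3 N·m counterclockwise.
An unknown mass m at 1.76 m has arm 2.28 m; its moment is m·g·2.28 clockwise.
For rotational equilibrium, m × 9.81 × 2.28 = 281.3, so m = 281.3 / (9.81 × 2.28) = 12.6 kg.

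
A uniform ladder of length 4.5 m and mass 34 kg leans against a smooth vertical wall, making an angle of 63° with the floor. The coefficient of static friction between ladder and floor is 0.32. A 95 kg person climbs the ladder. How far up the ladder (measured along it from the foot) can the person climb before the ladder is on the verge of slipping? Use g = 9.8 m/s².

d ≈ 3.03 m

Take moments about the foot of the ladder.
Ladder weight 34×9.8 = 333.2 N acts at 2.25 m along the ladder; its horizontal arm is 2.25·cos63° = 1.021 m → τ = 340.2 N·m clockwise.
Person weight 95×9.8 = 931 N at distance d → arm d·cos63° → τ = 931·d·0.454 clockwise.
Wall normal N at the top has arm L sinθ = 4.01 m counterclockwise, so Στ = 0 gives N·4.01 = 340.2 + 422.7·d.
ΣFy = 0 ⇒ N_floor = 1264 N, so the maximum friction is μ_s·N_floor = 0.32×1264 = 404.5 N. ΣFx = 0 ⇒ N_wall = f, so at the slipping point N = 404.5 N.
Substituting: 404.5×4.01 = 340.2 + 422.7·d ⇒ d = (1622 − 340.2) / 422.7 = 3.03 m.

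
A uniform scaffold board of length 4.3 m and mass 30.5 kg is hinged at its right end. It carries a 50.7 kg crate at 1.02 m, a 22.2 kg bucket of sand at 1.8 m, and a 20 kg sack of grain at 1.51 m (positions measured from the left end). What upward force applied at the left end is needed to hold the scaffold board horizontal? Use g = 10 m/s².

About the right end:
Beam weight: 30.5 × 10 = 305 N down at 2.15 m → arm 2.15 m, τ = 305 × 2.15 = 655.8 N·m counterclockwise.
Crate: 50.7 × 10 = 507 N down at 1.02 m → arm 3.28 m, τ = 507 × 3.28 = 1663 N·m counterclockwise.
Bucket of sand: 22.2 × 10 = 222 N down at 1.8 m → arm 2.5 m, τ = 222 × 2.5 = 555 N·m counterclockwise.
Sack of grain: 20 × 10 = 200 N down at 1.51 m → arm 2.79 m, τ = 200 × 2.79 = 558 N·m counterclockwise.
Net moment of the loads = 3432 N·m counterclockwise.
The upward force F acts at the left end, arm 4.3 m, giving F × 4.3 clockwise.
Balancing moments: F × 4.3 = 3432, giving F = 3432 / 4.3 = 798 N.

F ≈ 798 N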